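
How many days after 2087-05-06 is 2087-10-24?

171

May 2087: 31 − 6 = 25 days remain.
Then June (30), July (31), August (31), September (30): 30 + 31 + 31 + 30 = 122 days.
October 1–24, 2087: 24 days.
Total: 25 + 122 + 24 = 171 days.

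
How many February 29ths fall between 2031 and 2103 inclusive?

17

Years divisible by 4: 2032, 2036, …, 2100 — 18 in all.
Of these, 2100 is divisible by 100 but not 400, so not leap.
Leap years: 18 − 1 = 17.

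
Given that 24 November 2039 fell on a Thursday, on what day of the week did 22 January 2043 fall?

November 24, 2039 → November 24, 2040: 366 days (2040 is a leap year).
November 24, 2040 → November 24, 2041: 365 days.
November 24, 2041 → November 24, 2042: 365 days.
November 2042: 30 − 24 = 6 days remain.
Then December (31): 31 days.
January 1–22, 2043: 22 days.
Residual: 59 days.
Total: 1155 days.
1155 is a multiple of 7, so 22 January 2043 falls on the same weekday: Thursday.

Thursday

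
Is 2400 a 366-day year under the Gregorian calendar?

2400 is a leap year (divisible by 400).

Yes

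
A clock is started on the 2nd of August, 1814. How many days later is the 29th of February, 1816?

Day-of-year of August 2, 1814: 214.
Day-of-year of February 29, 1816: 60.
1814 has 365 days, so 365 − 214 = 151 days remain in 1814.
Full years: 1815: 365. Sum = 365.
Total: 151 + 365 + 60 = 576 days.

576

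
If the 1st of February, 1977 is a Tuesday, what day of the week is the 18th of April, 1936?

Saturday

Count forward from the earlier date (April 18, 1936) to the later (February 1, 1977):
From April 18, 1936 to April 18, 1976: 40 years, of which 10 contain a Feb 29 — 30×365 + 10×366 = 14610 days.
April 1976: 30 − 18 = 12 days remain.
Then 9 full months totalling 276 days.
February 1, 1977: 1 day (1977 is not a leap year).
Residual: 289 days.
Total: 14899 days.
14899 mod 7 = 3, so 3 days before Tuesday is Saturday.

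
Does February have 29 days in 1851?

No

1851 is not a leap year.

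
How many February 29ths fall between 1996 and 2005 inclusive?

3

Years divisible by 4 in [1996, 2005]: 1996, 2000, 2004.
2000 is divisible by 400, so still leap.
No century exceptions apply. Count: 3.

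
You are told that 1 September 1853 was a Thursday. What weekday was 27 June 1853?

Count forward from the earlier date (June 27, 1853) to the later (September 1, 1853):
June 1853: 30 − 27 = 3 days remain.
Then July (31), August (31): 31 + 31 = 62 days.
September 1, 1853: 1 day.
Total: 3 + 62 + 1 = 66 days.
66 mod 7 = 3, so 3 days before Thursday is Monday.

Monday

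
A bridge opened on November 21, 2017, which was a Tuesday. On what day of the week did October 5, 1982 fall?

Tuesday

Count forward from the earlier date (October 5, 1982) to the later (November 21, 2017):
From October 5, 1982 to October 5, 2017: 35 years, of which 9 contain a Feb 29 — 26×365 + 9×366 = 12784 days.
(2000 is a leap year (divisible by 400).)
October 2017: 31 − 5 = 26 days remain.
November 1–21, 2017: 21 days.
Residual: 47 days.
Total: 12831 days.
12831 is a multiple of 7, so October 5, 1982 falls on the same weekday: Tuesday.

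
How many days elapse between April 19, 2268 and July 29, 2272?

1562

April 19, 2268 → April 19, 2269: 365 days.
April 19, 2269 → April 19, 2270: 365 days.
April 19, 2270 → April 19, 2271: 365 days.
April 19, 2271 → April 19, 2272: 366 days (2272 is a leap year).
April 2272: 30 − 19 = 11 days remain.
Then May (31), June (30): 31 + 30 = 61 days.
July 1–29, 2272: 29 days.
Residual: 101 days.
Total: 1562 days.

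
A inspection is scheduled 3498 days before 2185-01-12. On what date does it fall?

2175-06-16

Count 3498 days before January 12, 2185:
From June 16, 2175 to June 16, 2184: 9 years, of which 3 contain a Feb 29 — 6×365 + 3×366 = 3288 days.
June 2184: 30 − 16 = 14 days remain.
Then July (31), August (31), September (30), October (31), November (30), December (31): 31 + 31 + 30 + 31 + 30 + 31 = 184 days.
January 1–12, 2185: 12 days.
Residual: 210 days.
Total: 3498 days.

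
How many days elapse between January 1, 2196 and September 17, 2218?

From January 1, 2196 to January 1, 2218: 22 years, of which 5 contain a Feb 29 — 17×365 + 5×366 = 8035 days.
(2200 is not a leap year (divisible by 100 but not 400).)
January 2218: 31 − 1 = 30 days remain.
Then February 2218 (28), March (31), April (30), May (31), June (30), July (31), August (31): 28 + 31 + 30 + 31 + 30 + 31 + 31 = 212 days.
September 1–17, 2218: 17 days.
Residual: 259 days.
Total: 8294 days.

8294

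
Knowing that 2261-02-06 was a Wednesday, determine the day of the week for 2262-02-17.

Monday

February 6, 2261 → February 6, 2262: 365 days.
Within February 2262: 17 − 6 = 11 days.
Total: 376 days.
376 mod 7 = 5, so 5 days after Wednesday is Monday.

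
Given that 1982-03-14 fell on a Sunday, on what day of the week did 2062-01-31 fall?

Tuesday

From March 14, 1982 to March 14, 2061: 79 years, of which 20 contain a Feb 29 — 59×365 + 20×366 = 28855 days.
(2000 is a leap year (divisible by 400).)
March 2061: 31 − 14 = 17 days remain.
Then 9 full months totalling 275 days.
January 1–31, 2062: 31 days.
Residual: 323 days.
Total: 29178 days.
29178 mod 7 = 2, so 2 days after Sunday is Tuesday.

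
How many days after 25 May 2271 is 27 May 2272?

368

May 25, 2271 → May 25, 2272: 366 days (2272 is a leap year).
Within May 2272: 27 − 25 = 2 days.
Total: 368 days.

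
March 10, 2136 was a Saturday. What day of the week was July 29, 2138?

Tuesday

March 2136: 31 − 10 = 21 days remain.
Then 27 full months totalling 821 days.
July 1–29, 2138: 29 days.
Total: 21 + 821 + 29 = 871 days.
871 mod 7 = 3, so 3 days after Saturday is Tuesday.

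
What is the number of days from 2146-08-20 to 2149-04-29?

983

Day-of-year of August 20, 2146: 232.
Day-of-year of April 29, 2149: 119.
2146 has 365 days, so 365 − 232 = 133 days remain in 2146.
Full years: 2147: 365; 2148: 366. Sum = 731.
Total: 133 + 731 + 119 = 983 days.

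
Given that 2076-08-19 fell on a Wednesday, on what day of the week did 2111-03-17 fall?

From August 19, 2076 to August 19, 2110: 34 years, of which 7 contain a Feb 29 — 27×365 + 7×366 = 12417 days.
(2100 is not a leap year (divisible by 100 but not 400).)
August 2110: 31 − 19 = 12 days remain.
Then September (30), October (31), November (30), December (31), January (31), February 2111 (28): 30 + 31 + 30 + 31 + 31 + 28 = 181 days.
March 1–17, 2111: 17 days.
Residual: 210 days.
Total: 12627 days.
12627 mod 7 = 6, so 6 days after Wednesday is Tuesday.

Tuesday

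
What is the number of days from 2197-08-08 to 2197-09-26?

August 2197: 31 − 8 = 23 days remain.
September 1–26, 2197: 26 days.
Total: 23 + 26 = 49 days.

49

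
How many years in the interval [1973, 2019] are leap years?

Years divisible by 4 in [1973, 2019]: 1976, 1980, 1984, 1988, 1992, 1996, 2000, 2004, 2008, 2012, 2016.
2000 is divisible by 400, so still leap.
No century exceptions apply. Count: 11.

11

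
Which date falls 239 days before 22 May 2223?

25 September 2222

Count 239 days before May 22, 2223:
September 2222: 30 − 25 = 5 days remain.
Then October (31), November (30), December (31), January (31), February 2223 (28), March (31), April (30): 31 + 30 + 31 + 31 + 28 + 31 + 30 = 212 days.
May 1–22, 2223: 22 days.
Total: 5 + 212 + 22 = 239 days.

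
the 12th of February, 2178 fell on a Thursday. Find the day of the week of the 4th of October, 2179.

Monday

Day-of-year of February 12, 2178: 43.
Day-of-year of October 4, 2179: 277.
2178 has 365 days, so 365 − 43 = 322 days remain in 2178.
Total: 322 + 277 = 599 days.
599 mod 7 = 4, so 4 days after Thursday is Monday.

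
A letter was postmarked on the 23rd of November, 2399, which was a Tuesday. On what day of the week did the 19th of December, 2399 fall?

Sunday

November 2399: 30 − 23 = 7 days remain.
December 1–19, 2399: 19 days.
Total: 7 + 19 = 26 days.
26 mod 7 = 5, so 5 days after Tuesday is Sunday.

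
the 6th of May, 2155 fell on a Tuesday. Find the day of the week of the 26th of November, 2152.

Sunday

Count forward from the earlier date (November 26, 2152) to the later (May 6, 2155):
Day-of-year of November 26, 2152: 331.
Day-of-year of May 6, 2155: 126.
2152 has 366 days, so 366 − 331 = 35 days remain in 2152.
Full years: 2153: 365; 2154: 365. Sum = 730.
Total: 35 + 730 + 126 = 891 days.
891 mod 7 = 2, so 2 days before Tuesday is Sunday.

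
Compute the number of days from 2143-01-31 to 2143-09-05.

217

January 2143: 31 − 31 = 0 days remain.
Then February 2143 (28), March (31), April (30), May (31), June (30), July (31), August (31): 28 + 31 + 30 + 31 + 30 + 31 + 31 = 212 days.
September 1–5, 2143: 5 days.
Total: 0 + 212 + 5 = 217 days.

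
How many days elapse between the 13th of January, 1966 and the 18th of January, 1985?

6945

Day-of-year of January 13, 1966: 13.
Day-of-year of January 18, 1985: 18.
1966 has 365 days, so 365 − 13 = 352 days remain in 1966.
Full years 1967–1984: 13 common + 5 leap = 13×365 + 5×366 = 6575 days.
Total: 352 + 6575 + 18 = 6945 days.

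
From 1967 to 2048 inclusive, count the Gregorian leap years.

Years divisible by 4: 1968, 1972, …, 2048 — 21 in all.
2000 is divisible by 400, so still leap.
No century exceptions apply. Count: 21.

21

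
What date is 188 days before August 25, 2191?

February 18, 2191

Count 188 days before August 25, 2191:
February 2191: 28 − 18 = 10 days remain (2191 is not a leap year, so February has 28 days).
Then March (31), April (30), May (31), June (30), July (31): 31 + 30 + 31 + 30 + 31 = 153 days.
August 1–25, 2191: 25 days.
Total: 10 + 153 + 25 = 188 days.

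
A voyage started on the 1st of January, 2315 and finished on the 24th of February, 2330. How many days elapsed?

5533

From January 1, 2315 to January 1, 2330: 15 years, of which 4 contain a Feb 29 — 11×365 + 4×366 = 5479 days.
January 2330: 31 − 1 = 30 days remain.
February 1–24, 2330: 24 days (2330 is not a leap year).
Residual: 54 days.
Total: 5533 days.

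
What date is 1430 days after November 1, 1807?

October 1, 1811

Count 1430 days after November 1, 1807:
November 1, 1807 → November 1, 1808: 366 days (1808 is a leap year).
November 1, 1808 → November 1, 1809: 365 days.
November 1, 1809 → November 1, 1810: 365 days.
November 1810: 30 − 1 = 29 days remain.
Then 10 full months totalling 304 days.
October 1, 1811: 1 day.
Residual: 334 days.
Total: 1430 days.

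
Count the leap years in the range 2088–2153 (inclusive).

Years divisible by 4: 2088, 2092, …, 2152 — 17 in all.
Of these, 2100 is divisible by 100 but not 400, so not leap.
Leap years: 17 − 1 = 16.

16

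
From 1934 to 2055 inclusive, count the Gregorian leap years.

Years divisible by 4: 1936, 1940, …, 2052 — 30 in all.
2000 is divisible by 400, so still leap.
No century exceptions apply. Count: 30.

30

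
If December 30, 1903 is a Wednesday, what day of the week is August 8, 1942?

Day-of-year of December 30, 1903: 364.
Day-of-year of August 8, 1942: 220.
1903 has 365 days, so 365 − 364 = 1 days remain in 1903.
Full years 1904–1941: 28 common + 10 leap = 28×365 + 10×366 = 13880 days.
Total: 1 + 13880 + 220 = 14101 days.
14101 mod 7 = 3, so 3 days after Wednesday is Saturday.

Saturday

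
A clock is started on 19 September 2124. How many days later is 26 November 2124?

68

September 2124: 30 − 19 = 11 days remain.
Then October (31): 31 days.
November 1–26, 2124: 26 days.
Total: 11 + 31 + 26 = 68 days.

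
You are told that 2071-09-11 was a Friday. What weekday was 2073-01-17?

Day-of-year of September 11, 2071: 254.
Day-of-year of January 17, 2073: 17.
2071 has 365 days, so 365 − 254 = 111 days remain in 2071.
Full years: 2072: 366. Sum = 366.
Total: 111 + 366 + 17 = 494 days.
494 mod 7 = 4, so 4 days after Friday is Tuesday.

Tuesday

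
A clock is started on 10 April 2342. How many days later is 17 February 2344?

April 10, 2342 → April 10, 2343: 365 days.
April 2343: 30 − 10 = 20 days remain.
Then 9 full months totalling 276 days.
February 1–17, 2344: 17 days (2344 is a leap year).
Residual: 313 days.
Total: 678 days.

678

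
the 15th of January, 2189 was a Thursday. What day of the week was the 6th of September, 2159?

Count forward from the earlier date (September 6, 2159) to the later (January 15, 2189):
From September 6, 2159 to September 6, 2188: 29 years, of which 8 contain a Feb 29 — 21×365 + 8×366 = 10593 days.
September 2188: 30 − 6 = 24 days remain.
Then October (31), November (30), December (31): 31 + 30 + 31 = 92 days.
January 1–15, 2189: 15 days.
Residual: 131 days.
Total: 10724 days.
10724 is a multiple of 7, so the 6th of September, 2159 falls on the same weekday: Thursday.

Thursday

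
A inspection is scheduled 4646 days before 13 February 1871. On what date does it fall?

26 May 1858

Count 4646 days before February 13, 1871:
Day-of-year of May 26, 1858: 146.
Day-of-year of February 13, 1871: 44.
1858 has 365 days, so 365 − 146 = 219 days remain in 1858.
Full years 1859–1870: 9 common + 3 leap = 9×365 + 3×366 = 4383 days.
Total: 219 + 4383 + 44 = 4646 days.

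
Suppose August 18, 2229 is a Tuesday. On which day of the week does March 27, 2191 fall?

Count forward from the earlier date (March 27, 2191) to the later (August 18, 2229):
From March 27, 2191 to March 27, 2229: 38 years, of which 9 contain a Feb 29 — 29×365 + 9×366 = 13879 days.
(2200 is not a leap year (divisible by 100 but not 400).)
March 2229: 31 − 27 = 4 days remain.
Then April (30), May (31), June (30), July (31): 30 + 31 + 30 + 31 = 122 days.
August 1–18, 2229: 18 days.
Residual: 144 days.
Total: 14023 days.
14023 mod 7 = 2, so 2 days before Tuesday is Sunday.

Sunday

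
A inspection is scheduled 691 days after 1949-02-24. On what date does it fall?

1951-01-16

Count 691 days after February 24, 1949:
Day-of-year of February 24, 1949: 55.
Day-of-year of January 16, 1951: 16.
1949 has 365 days, so 365 − 55 = 310 days remain in 1949.
Full years: 1950: 365. Sum = 365.
Total: 310 + 365 + 16 = 691 days.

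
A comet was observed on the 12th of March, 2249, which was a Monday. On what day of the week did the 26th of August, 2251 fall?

Tuesday

Day-of-year of March 12, 2249: 71.
Day-of-year of August 26, 2251: 238.
2249 has 365 days, so 365 − 71 = 294 days remain in 2249.
Full years: 2250: 365. Sum = 365.
Total: 294 + 365 + 238 = 897 days.
897 mod 7 = 1, so 1 day after Monday is Tuesday.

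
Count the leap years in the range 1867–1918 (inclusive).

Years divisible by 4: 1868, 1872, …, 1916 — 13 in all.
Of these, 1900 is divisible by 100 but not 400, so not leap.
Leap years: 13 − 1 = 12.

12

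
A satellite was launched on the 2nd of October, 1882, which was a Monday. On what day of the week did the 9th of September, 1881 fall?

Count forward from the earlier date (September 9, 1881) to the later (October 2, 1882):
September 9, 1881 → September 9, 1882: 365 days.
September 1882: 30 − 9 = 21 days remain.
October 1–2, 1882: 2 days.
Residual: 23 days.
Total: 388 days.
388 mod 7 = 3, so 3 days before Monday is Friday.

Friday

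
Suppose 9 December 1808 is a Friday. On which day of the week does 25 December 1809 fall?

Monday

December 9, 1808 → December 9, 1809: 365 days.
Within December 1809: 25 − 9 = 16 days.
Total: 381 days.
381 mod 7 = 3, so 3 days after Friday is Monday.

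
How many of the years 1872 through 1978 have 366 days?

Years divisible by 4: 1872, 1876, …, 1976 — 27 in all.
Of these, 1900 is divisible by 100 but not 400, so not leap.
Leap years: 27 − 1 = 26.

26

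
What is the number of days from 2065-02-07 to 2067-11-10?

1006

Day-of-year of February 7, 2065: 38.
Day-of-year of November 10, 2067: 314.
2065 has 365 days, so 365 − 38 = 327 days remain in 2065.
Full years: 2066: 365. Sum = 365.
Total: 327 + 365 + 314 = 1006 days.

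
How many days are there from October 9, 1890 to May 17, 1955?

From October 9, 1890 to October 9, 1954: 64 years, of which 15 contain a Feb 29 — 49×365 + 15×366 = 23375 days.
(1900 is not a leap year (divisible by 100 but not 400).)
October 1954: 31 − 9 = 22 days remain.
Then November (30), December (31), January (31), February 1955 (28), March (31), April (30): 30 + 31 + 31 + 28 + 31 + 30 = 181 days.
May 1–17, 1955: 17 days.
Residual: 220 days.
Total: 23595 days.

23595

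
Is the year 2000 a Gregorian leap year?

2000 is a leap year (divisible by 400).

Yes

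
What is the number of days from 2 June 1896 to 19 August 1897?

443

Day-of-year of June 2, 1896: 154.
Day-of-year of August 19, 1897: 231.
1896 has 366 days, so 366 − 154 = 212 days remain in 1896.
Total: 212 + 231 = 443 days.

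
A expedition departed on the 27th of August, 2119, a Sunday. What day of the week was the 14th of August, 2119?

Count forward from the earlier date (August 14, 2119) to the later (August 27, 2119):
Within August 2119: 27 − 14 = 13 days.
13 mod 7 = 6, so 6 days before Sunday is Monday.

Monday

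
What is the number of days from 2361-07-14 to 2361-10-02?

July 2361: 31 − 14 = 17 days remain.
Then August (31), September (30): 31 + 30 = 61 days.
October 1–2, 2361: 2 days.
Total: 17 + 61 + 2 = 80 days.

80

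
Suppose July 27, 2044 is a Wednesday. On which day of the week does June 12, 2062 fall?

Day-of-year of July 27, 2044: 209.
Day-of-year of June 12, 2062: 163.
2044 has 366 days, so 366 − 209 = 157 days remain in 2044.
Full years 2045–2061: 13 common + 4 leap = 13×365 + 4×366 = 6209 days.
Total: 157 + 6209 + 163 = 6529 days.
6529 mod 7 = 5, so 5 days after Wednesday is Monday.

Monday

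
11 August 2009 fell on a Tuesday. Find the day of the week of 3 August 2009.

Monday

Count forward from the earlier date (August 3, 2009) to the later (August 11, 2009):
Within August 2009: 11 − 3 = 8 days.
8 mod 7 = 1, so 1 day before Tuesday is Monday.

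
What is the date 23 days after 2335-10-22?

2335-11-14

Count 23 days after October 22, 2335:
October 2335: 31 − 22 = 9 days remain.
November 1–14, 2335: 14 days.
Total: 9 + 14 = 23 days.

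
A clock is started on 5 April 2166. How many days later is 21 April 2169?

April 5, 2166 → April 5, 2167: 365 days.
April 5, 2167 → April 5, 2168: 366 days (2168 is a leap year).
April 5, 2168 → April 5, 2169: 365 days.
Within April 2169: 21 − 5 = 16 days.
Total: 1112 days.

1112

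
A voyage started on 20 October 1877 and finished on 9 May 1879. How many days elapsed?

October 1877: 31 − 20 = 11 days remain.
Then 18 full months totalling 546 days.
May 1–9, 1879: 9 days.
Total: 11 + 546 + 9 = 566 days.

566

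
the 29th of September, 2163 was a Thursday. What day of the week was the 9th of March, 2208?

From September 29, 2163 to September 29, 2207: 44 years, of which 10 contain a Feb 29 — 34×365 + 10×366 = 16070 days.
(2200 is not a leap year (divisible by 100 but not 400).)
September 2207: 30 − 29 = 1 day remains.
Then October (31), November (30), December (31), January (31), February 2208 (29): 31 + 30 + 31 + 31 + 29 = 152 days.
March 1–9, 2208: 9 days.
Residual: 162 days.
Total: 16232 days.
16232 mod 7 = 6, so 6 days after Thursday is Wednesday.

Wednesday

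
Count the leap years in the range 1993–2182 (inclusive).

Years divisible by 4: 1996, 2000, …, 2180 — 47 in all.
Of these, 2100 is divisible by 100 but not 400, so not leap.
2000 is divisible by 400, so still leap.
Leap years: 47 − 1 = 46.

46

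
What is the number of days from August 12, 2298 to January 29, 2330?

Day-of-year of August 12, 2298: 224.
Day-of-year of January 29, 2330: 29.
2298 has 365 days, so 365 − 224 = 141 days remain in 2298.
Full years 2299–2329: 24 common + 7 leap = 24×365 + 7×366 = 11322 days.
Total: 141 + 11322 + 29 = 11492 days.

11492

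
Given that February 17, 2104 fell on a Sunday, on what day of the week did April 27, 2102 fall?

Thursday

Count forward from the earlier date (April 27, 2102) to the later (February 17, 2104):
Day-of-year of April 27, 2102: 117.
Day-of-year of February 17, 2104: 48.
2102 has 365 days, so 365 − 117 = 248 days remain in 2102.
Full years: 2103: 365. Sum = 365.
Total: 248 + 365 + 48 = 661 days.
661 mod 7 = 3, so 3 days before Sunday is Thursday.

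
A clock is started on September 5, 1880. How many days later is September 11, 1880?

Within September 1880: 11 − 5 = 6 days.

6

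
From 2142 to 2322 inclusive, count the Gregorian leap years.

Years divisible by 4: 2144, 2148, …, 2320 — 45 in all.
Of these, 2200, 2300 are divisible by 100 but not 400, so not leap.
Leap years: 45 − 2 = 43.

43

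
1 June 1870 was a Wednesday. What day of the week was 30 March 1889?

From June 1, 1870 to June 1, 1888: 18 years, of which 5 contain a Feb 29 — 13×365 + 5×366 = 6575 days.
June 1888: 30 − 1 = 29 days remain.
Then July (31), August (31), September (30), October (31), November (30), December (31), January (31), February 1889 (28): 31 + 31 + 30 + 31 + 30 + 31 + 31 + 28 = 243 days.
March 1–30, 1889: 30 days.
Residual: 302 days.
Total: 6877 days.
6877 mod 7 = 3, so 3 days after Wednesday is Saturday.

Saturday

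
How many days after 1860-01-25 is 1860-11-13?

293

January 1860: 31 − 25 = 6 days remain.
Then 9 full months totalling 274 days.
November 1–13, 1860: 13 days.
Total: 6 + 274 + 13 = 293 days.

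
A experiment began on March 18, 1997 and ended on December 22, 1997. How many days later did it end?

March 1997: 31 − 18 = 13 days remain.
Then April (30), May (31), June (30), July (31), August (31), September (30), October (31), November (30): 30 + 31 + 30 + 31 + 31 + 30 + 31 + 30 = 244 days.
December 1–22, 1997: 22 days.
Total: 13 + 244 + 22 = 279 days.

279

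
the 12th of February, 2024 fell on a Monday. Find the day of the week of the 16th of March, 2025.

Sunday

February 12, 2024 → February 12, 2025: 366 days (2024 is a leap year).
February 2025: 28 − 12 = 16 days remain (2025 is not a leap year, so February has 28 days).
March 1–16, 2025: 16 days.
Residual: 32 days.
Total: 398 days.
398 mod 7 = 6, so 6 days after Monday is Sunday.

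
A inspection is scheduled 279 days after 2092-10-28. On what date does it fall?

2093-08-03

Count 279 days after October 28, 2092:
October 2092: 31 − 28 = 3 days remain.
Then 9 full months totalling 273 days.
August 1–3, 2093: 3 days.
Residual: 279 days.
Total: 279 days.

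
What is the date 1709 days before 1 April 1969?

27 July 1964

Count 1709 days before April 1, 1969:
Day-of-year of July 27, 1964: 209.
Day-of-year of April 1, 1969: 91.
1964 has 366 days, so 366 − 209 = 157 days remain in 1964.
Full years: 1965: 365; 1966: 365; 1967: 365; 1968: 366. Sum = 1461.
Total: 157 + 1461 + 91 = 1709 days.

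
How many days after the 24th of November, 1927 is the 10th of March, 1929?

Day-of-year of November 24, 1927: 328.
Day-of-year of March 10, 1929: 69.
1927 has 365 days, so 365 − 328 = 37 days remain in 1927.
Full years: 1928: 366. Sum = 366.
Total: 37 + 366 + 69 = 472 days.

472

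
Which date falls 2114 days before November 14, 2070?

January 30, 2065

Count 2114 days before November 14, 2070:
Day-of-year of January 30, 2065: 30.
Day-of-year of November 14, 2070: 318.
2065 has 365 days, so 365 − 30 = 335 days remain in 2065.
Full years: 2066: 365; 2067: 365; 2068: 366; 2069: 365. Sum = 1461.
Total: 335 + 1461 + 318 = 2114 days.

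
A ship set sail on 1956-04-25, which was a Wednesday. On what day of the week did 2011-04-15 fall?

From April 25, 1956 to April 25, 2010: 54 years, of which 13 contain a Feb 29 — 41×365 + 13×366 = 19723 days.
(2000 is a leap year (divisible by 400).)
April 2010: 30 − 25 = 5 days remain.
Then 11 full months totalling 335 days.
April 1–15, 2011: 15 days.
Residual: 355 days.
Total: 20078 days.
20078 mod 7 = 2, so 2 days after Wednesday is Friday.

Friday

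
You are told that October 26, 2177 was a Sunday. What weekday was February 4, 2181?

Sunday

Day-of-year of October 26, 2177: 299.
Day-of-year of February 4, 2181: 35.
2177 has 365 days, so 365 − 299 = 66 days remain in 2177.
Full years: 2178: 365; 2179: 365; 2180: 366. Sum = 1096.
Total: 66 + 1096 + 35 = 1197 days.
1197 is a multiple of 7, so February 4, 2181 falls on the same weekday: Sunday.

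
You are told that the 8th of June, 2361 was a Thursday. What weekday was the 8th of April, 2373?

Sunday

From June 8, 2361 to June 8, 2372: 11 years, of which 3 contain a Feb 29 — 8×365 + 3×366 = 4018 days.
June 2372: 30 − 8 = 22 days remain.
Then 9 full months totalling 274 days.
April 1–8, 2373: 8 days.
Residual: 304 days.
Total: 4322 days.
4322 mod 7 = 3, so 3 days after Thursday is Sunday.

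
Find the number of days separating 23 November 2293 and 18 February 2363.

25288

From November 23, 2293 to November 23, 2362: 69 years, of which 16 contain a Feb 29 — 53×365 + 16×366 = 25201 days.
(2300 is not a leap year (divisible by 100 but not 400).)
November 2362: 30 − 23 = 7 days remain.
Then December (31), January (31): 31 + 31 = 62 days.
February 1–18, 2363: 18 days (2363 is not a leap year).
Residual: 87 days.
Total: 25288 days.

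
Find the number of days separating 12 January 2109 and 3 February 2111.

January 2109: 31 − 12 = 19 days remain.
Then 24 full months totalling 730 days.
February 1–3, 2111: 3 days (2111 is not a leap year).
Total: 19 + 730 + 3 = 752 days.

752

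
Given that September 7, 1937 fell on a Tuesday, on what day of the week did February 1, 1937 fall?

Count forward from the earlier date (February 1, 1937) to the later (September 7, 1937):
February 1937: 28 − 1 = 27 days remain (1937 is not a leap year, so February has 28 days).
Then March (31), April (30), May (31), June (30), July (31), August (31): 31 + 30 + 31 + 30 + 31 + 31 = 184 days.
September 1–7, 1937: 7 days.
Total: 27 + 184 + 7 = 218 days.
218 mod 7 = 1, so 1 day before Tuesday is Monday.

Monday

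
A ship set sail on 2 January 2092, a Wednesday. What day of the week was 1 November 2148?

Friday

Day-of-year of January 2, 2092: 2.
Day-of-year of November 1, 2148: 306.
2092 has 366 days, so 366 − 2 = 364 days remain in 2092.
Full years 2093–2147: 43 common + 12 leap = 43×365 + 12×366 = 20087 days.
Total: 364 + 20087 + 306 = 20757 days.
20757 mod 7 = 2, so 2 days after Wednesday is Friday.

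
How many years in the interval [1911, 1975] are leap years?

Years divisible by 4: 1912, 1916, …, 1972 — 16 in all.
No century exceptions apply. Count: 16.

16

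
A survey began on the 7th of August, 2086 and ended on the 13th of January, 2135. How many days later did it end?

17690

Day-of-year of August 7, 2086: 219.
Day-of-year of January 13, 2135: 13.
2086 has 365 days, so 365 − 219 = 146 days remain in 2086.
Full years 2087–2134: 37 common + 11 leap = 37×365 + 11×366 = 17531 days.
Total: 146 + 17531 + 13 = 17690 days.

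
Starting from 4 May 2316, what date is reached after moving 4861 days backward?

12 January 2303

Count 4861 days before May 4, 2316:
Day-of-year of January 12, 2303: 12.
Day-of-year of May 4, 2316: 125.
2303 has 365 days, so 365 − 12 = 353 days remain in 2303.
Full years 2304–2315: 9 common + 3 leap = 9×365 + 3×366 = 4383 days.
Total: 353 + 4383 + 125 = 4861 days.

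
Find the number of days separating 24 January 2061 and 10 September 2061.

229

January 2061: 31 − 24 = 7 days remain.
Then February 2061 (28), March (31), April (30), May (31), June (30), July (31), August (31): 28 + 31 + 30 + 31 + 30 + 31 + 31 = 212 days.
September 1–10, 2061: 10 days.
Total: 7 + 212 + 10 = 229 days.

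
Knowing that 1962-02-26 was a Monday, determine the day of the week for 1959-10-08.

Count forward from the earlier date (October 8, 1959) to the later (February 26, 1962):
Day-of-year of October 8, 1959: 281.
Day-of-year of February 26, 1962: 57.
1959 has 365 days, so 365 − 281 = 84 days remain in 1959.
Full years: 1960: 366; 1961: 365. Sum = 731.
Total: 84 + 731 + 57 = 872 days.
872 mod 7 = 4, so 4 days before Monday is Thursday.

Thursday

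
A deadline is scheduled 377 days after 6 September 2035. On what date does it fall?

17 September 2036

Count 377 days after September 6, 2035:
September 2035: 30 − 6 = 24 days remain.
Then 11 full months totalling 336 days.
September 1–17, 2036: 17 days.
Total: 24 + 336 + 17 = 377 days.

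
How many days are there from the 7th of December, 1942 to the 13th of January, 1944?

402

December 7, 1942 → December 7, 1943: 365 days.
December 1943: 31 − 7 = 24 days remain.
January 1–13, 1944: 13 days.
Residual: 37 days.
Total: 402 days.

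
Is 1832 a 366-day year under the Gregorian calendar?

Yes

1832 is a leap year.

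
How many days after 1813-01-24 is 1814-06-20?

512

January 1813: 31 − 24 = 7 days remain.
Then 16 full months totalling 485 days.
June 1–20, 1814: 20 days.
Total: 7 + 485 + 20 = 512 days.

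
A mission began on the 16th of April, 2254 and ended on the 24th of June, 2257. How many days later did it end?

April 16, 2254 → April 16, 2255: 365 days.
April 16, 2255 → April 16, 2256: 366 days (2256 is a leap year).
April 16, 2256 → April 16, 2257: 365 days.
April 2257: 30 − 16 = 14 days remain.
Then May (31): 31 days.
June 1–24, 2257: 24 days.
Residual: 69 days.
Total: 1165 days.

1165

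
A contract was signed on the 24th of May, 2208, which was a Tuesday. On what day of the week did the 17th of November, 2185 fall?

Count forward from the earlier date (November 17, 2185) to the later (May 24, 2208):
Day-of-year of November 17, 2185: 321.
Day-of-year of May 24, 2208: 145.
2185 has 365 days, so 365 − 321 = 44 days remain in 2185.
Full years 2186–2207: 18 common + 4 leap = 18×365 + 4×366 = 8034 days.
Total: 44 + 8034 + 145 = 8223 days.
8223 mod 7 = 5, so 5 days before Tuesday is Thursday.

Thursday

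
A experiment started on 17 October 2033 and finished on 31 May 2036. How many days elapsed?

October 17, 2033 → October 17, 2034: 365 days.
October 17, 2034 → October 17, 2035: 365 days.
October 2035: 31 − 17 = 14 days remain.
Then November (30), December (31), January (31), February 2036 (29), March (31), April (30): 30 + 31 + 31 + 29 + 31 + 30 = 182 days.
May 1–31, 2036: 31 days.
Residual: 227 days.
Total: 957 days.

957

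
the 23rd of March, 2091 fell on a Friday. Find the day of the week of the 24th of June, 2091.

Sunday

March 2091: 31 − 23 = 8 days remain.
Then April (30), May (31): 30 + 31 = 61 days.
June 1–24, 2091: 24 days.
Total: 8 + 61 + 24 = 93 days.
93 mod 7 = 2, so 2 days after Friday is Sunday.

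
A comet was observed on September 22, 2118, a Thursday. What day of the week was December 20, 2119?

Wednesday

Day-of-year of September 22, 2118: 265.
Day-of-year of December 20, 2119: 354.
2118 has 365 days, so 365 − 265 = 100 days remain in 2118.
Total: 100 + 354 = 454 days.
454 mod 7 = 6, so 6 days after Thursday is Wednesday.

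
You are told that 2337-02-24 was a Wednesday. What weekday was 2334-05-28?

Monday

Count forward from the earlier date (May 28, 2334) to the later (February 24, 2337):
May 28, 2334 → May 28, 2335: 365 days.
May 28, 2335 → May 28, 2336: 366 days (2336 is a leap year).
May 2336: 31 − 28 = 3 days remain.
Then June (30), July (31), August (31), September (30), October (31), November (30), December (31), January (31): 30 + 31 + 31 + 30 + 31 + 30 + 31 + 31 = 245 days.
February 1–24, 2337: 24 days (2337 is not a leap year).
Residual: 272 days.
Total: 1003 days.
1003 mod 7 = 2, so 2 days before Wednesday is Monday.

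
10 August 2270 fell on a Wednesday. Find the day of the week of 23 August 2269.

Count forward from the earlier date (August 23, 2269) to the later (August 10, 2270):
August 2269: 31 − 23 = 8 days remain.
Then 11 full months totalling 334 days.
August 1–10, 2270: 10 days.
Residual: 352 days.
Total: 352 days.
352 mod 7 = 2, so 2 days before Wednesday is Monday.

Monday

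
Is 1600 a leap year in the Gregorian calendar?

1600 is a leap year (divisible by 400).

Yes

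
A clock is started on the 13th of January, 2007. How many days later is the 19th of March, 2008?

431

January 13, 2007 → January 13, 2008: 365 days.
January 2008: 31 − 13 = 18 days remain.
Then February 2008 (29): 29 days.
March 1–19, 2008: 19 days.
Residual: 66 days.
Total: 431 days.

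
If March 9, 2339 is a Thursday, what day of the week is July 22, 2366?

From March 9, 2339 to March 9, 2366: 27 years, of which 7 contain a Feb 29 — 20×365 + 7×366 = 9862 days.
March 2366: 31 − 9 = 22 days remain.
Then April (30), May (31), June (30): 30 + 31 + 30 = 91 days.
July 1–22, 2366: 22 days.
Residual: 135 days.
Total: 9997 days.
9997 mod 7 = 1, so 1 day after Thursday is Friday.

Friday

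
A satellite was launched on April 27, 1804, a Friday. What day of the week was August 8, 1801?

Count forward from the earlier date (August 8, 1801) to the later (April 27, 1804):
August 8, 1801 → August 8, 1802: 365 days.
August 8, 1802 → August 8, 1803: 365 days.
August 1803: 31 − 8 = 23 days remain.
Then September (30), October (31), November (30), December (31), January (31), February 1804 (29), March (31): 30 + 31 + 30 + 31 + 31 + 29 + 31 = 213 days.
April 1–27, 1804: 27 days.
Residual: 263 days.
Total: 993 days.
993 mod 7 = 6, so 6 days before Friday is Saturday.

Saturday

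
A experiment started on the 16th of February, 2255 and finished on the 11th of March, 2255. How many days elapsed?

23

February 2255: 28 − 16 = 12 days remain (2255 is not a leap year, so February has 28 days).
March 1–11, 2255: 11 days.
Total: 12 + 11 = 23 days.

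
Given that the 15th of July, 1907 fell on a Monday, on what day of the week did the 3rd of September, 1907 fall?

Tuesday

July 1907: 31 − 15 = 16 days remain.
Then August (31): 31 days.
September 1–3, 1907: 3 days.
Total: 16 + 31 + 3 = 50 days.
50 mod 7 = 1, so 1 day after Monday is Tuesday.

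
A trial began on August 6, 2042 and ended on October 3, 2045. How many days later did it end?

1154

August 6, 2042 → August 6, 2043: 365 days.
August 6, 2043 → August 6, 2044: 366 days (2044 is a leap year).
August 6, 2044 → August 6, 2045: 365 days.
August 2045: 31 − 6 = 25 days remain.
Then September (30): 30 days.
October 1–3, 2045: 3 days.
Residual: 58 days.
Total: 1154 days.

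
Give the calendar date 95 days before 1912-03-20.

1911-12-16

Count 95 days before March 20, 1912:
Day-of-year of December 16, 1911: 350.
Day-of-year of March 20, 1912: 80.
1911 has 365 days, so 365 − 350 = 15 days remain in 1911.
Total: 15 + 80 = 95 days.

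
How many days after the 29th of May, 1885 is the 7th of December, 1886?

May 29, 1885 → May 29, 1886: 365 days.
May 1886: 31 − 29 = 2 days remain.
Then June (30), July (31), August (31), September (30), October (31), November (30): 30 + 31 + 31 + 30 + 31 + 30 = 183 days.
December 1–7, 1886: 7 days.
Residual: 192 days.
Total: 557 days.

557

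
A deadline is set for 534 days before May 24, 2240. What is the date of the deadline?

December 7, 2238

Count 534 days before May 24, 2240:
December 7, 2238 → December 7, 2239: 365 days.
December 2239: 31 − 7 = 24 days remain.
Then January (31), February 2240 (29), March (31), April (30): 31 + 29 + 31 + 30 = 121 days.
May 1–24, 2240: 24 days.
Residual: 169 days.
Total: 534 days.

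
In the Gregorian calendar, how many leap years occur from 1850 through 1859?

Years divisible by 4 in [1850, 1859]: 1852, 1856.
No century exceptions apply. Count: 2.

2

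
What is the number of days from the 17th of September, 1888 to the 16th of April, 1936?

From September 17, 1888 to September 17, 1935: 47 years, of which 10 contain a Feb 29 — 37×365 + 10×366 = 17165 days.
(1900 is not a leap year (divisible by 100 but not 400).)
September 1935: 30 − 17 = 13 days remain.
Then October (31), November (30), December (31), January (31), February 1936 (29), March (31): 31 + 30 + 31 + 31 + 29 + 31 = 183 days.
April 1–16, 1936: 16 days.
Residual: 212 days.
Total: 17377 days.

17377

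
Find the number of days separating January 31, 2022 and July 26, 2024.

January 31, 2022 → January 31, 2023: 365 days.
January 31, 2023 → January 31, 2024: 365 days.
January 2024: 31 − 31 = 0 days remain.
Then February 2024 (29), March (31), April (30), May (31), June (30): 29 + 31 + 30 + 31 + 30 = 151 days.
July 1–26, 2024: 26 days.
Residual: 177 days.
Total: 907 days.

907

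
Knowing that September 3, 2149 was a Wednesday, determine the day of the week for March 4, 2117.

Thursday

Count forward from the earlier date (March 4, 2117) to the later (September 3, 2149):
From March 4, 2117 to March 4, 2149: 32 years, of which 8 contain a Feb 29 — 24×365 + 8×366 = 11688 days.
March 2149: 31 − 4 = 27 days remain.
Then April (30), May (31), June (30), July (31), August (31): 30 + 31 + 30 + 31 + 31 = 153 days.
September 1–3, 2149: 3 days.
Residual: 183 days.
Total: 11871 days.
11871 mod 7 = 6, so 6 days before Wednesday is Thursday.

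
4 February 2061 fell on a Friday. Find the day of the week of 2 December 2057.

Count forward from the earlier date (December 2, 2057) to the later (February 4, 2061):
Day-of-year of December 2, 2057: 336.
Day-of-year of February 4, 2061: 35.
2057 has 365 days, so 365 − 336 = 29 days remain in 2057.
Full years: 2058: 365; 2059: 365; 2060: 366. Sum = 1096.
Total: 29 + 1096 + 35 = 1160 days.
1160 mod 7 = 5, so 5 days before Friday is Sunday.

Sunday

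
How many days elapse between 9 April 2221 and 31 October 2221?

April 2221: 30 − 9 = 21 days remain.
Then May (31), June (30), July (31), August (31), September (30): 31 + 30 + 31 + 31 + 30 = 153 days.
October 1–31, 2221: 31 days.
Total: 21 + 153 + 31 = 205 days.

205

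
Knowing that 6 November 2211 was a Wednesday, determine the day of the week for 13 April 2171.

Saturday

Count forward from the earlier date (April 13, 2171) to the later (November 6, 2211):
Day-of-year of April 13, 2171: 103.
Day-of-year of November 6, 2211: 310.
2171 has 365 days, so 365 − 103 = 262 days remain in 2171.
Full years 2172–2210: 30 common + 9 leap = 30×365 + 9×366 = 14244 days.
Total: 262 + 14244 + 310 = 14816 days.
14816 mod 7 = 4, so 4 days before Wednesday is Saturday.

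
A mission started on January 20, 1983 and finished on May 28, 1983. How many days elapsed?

128

January 1983: 31 − 20 = 11 days remain.
Then February 1983 (28), March (31), April (30): 28 + 31 + 30 = 89 days.
May 1–28, 1983: 28 days.
Total: 11 + 89 + 28 = 128 days.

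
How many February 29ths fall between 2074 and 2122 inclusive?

Years divisible by 4 in [2074, 2122]: 2076, 2080, 2084, 2088, 2092, 2096, 2100, 2104, 2108, 2112, 2116, 2120.
Of these, 2100 is divisible by 100 but not 400, so not leap.
Leap years: 12 − 1 = 11.

11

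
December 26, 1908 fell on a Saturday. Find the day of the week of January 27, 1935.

Sunday

Day-of-year of December 26, 1908: 361.
Day-of-year of January 27, 1935: 27.
1908 has 366 days, so 366 − 361 = 5 days remain in 1908.
Full years 1909–1934: 20 common + 6 leap = 20×365 + 6×366 = 9496 days.
Total: 5 + 9496 + 27 = 9528 days.
9528 mod 7 = 1, so 1 day after Saturday is Sunday.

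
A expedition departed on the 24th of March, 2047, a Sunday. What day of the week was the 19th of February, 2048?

Day-of-year of March 24, 2047: 83.
Day-of-year of February 19, 2048: 50.
2047 has 365 days, so 365 − 83 = 282 days remain in 2047.
Total: 282 + 50 = 332 days.
332 mod 7 = 3, so 3 days after Sunday is Wednesday.

Wednesday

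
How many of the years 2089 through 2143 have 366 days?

12

Years divisible by 4: 2092, 2096, …, 2140 — 13 in all.
Of these, 2100 is divisible by 100 but not 400, so not leap.
Leap years: 13 − 1 = 12.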